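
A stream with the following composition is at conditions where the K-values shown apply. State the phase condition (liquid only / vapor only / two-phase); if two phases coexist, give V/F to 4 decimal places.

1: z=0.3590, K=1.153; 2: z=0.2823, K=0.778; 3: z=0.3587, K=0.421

liquid only

ΣzᵢKᵢ = 0.7846; Σzᵢ/Kᵢ = 1.5262.
Since ΣzᵢKᵢ < 1 the mixture is below its bubble point — single liquid phase.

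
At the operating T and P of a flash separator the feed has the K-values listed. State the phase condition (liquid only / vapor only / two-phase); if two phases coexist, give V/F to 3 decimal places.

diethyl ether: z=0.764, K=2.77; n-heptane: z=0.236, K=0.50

ΣzᵢKᵢ = 2.234; Σzᵢ/Kᵢ = 0.748.
Since Σzᵢ/Kᵢ < 1 the mixture is above its dew point — single vapor phase.

vapor only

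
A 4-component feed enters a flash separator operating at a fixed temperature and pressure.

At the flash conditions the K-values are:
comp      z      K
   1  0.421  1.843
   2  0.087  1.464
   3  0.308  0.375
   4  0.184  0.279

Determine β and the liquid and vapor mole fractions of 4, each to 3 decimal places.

β = 0.134, x_4 = 0.204, y_4 = 0.057

Material balance + equilibrium reduce to Σ zᵢ(Kᵢ−1)/(1+β(Kᵢ−1)) = 0.
g(0) = ΣzᵢKᵢ − 1 = 0.070 and g(1) = 1 − Σzᵢ/Kᵢ = -0.769, so a root lies in (0, 1).
Newton–Raphson from β = 0.35:
  β = 0.350: g = -0.1151, g' = -0.560 → β = 0.145
  β = 0.145: g = -0.0056, g' = -0.519 → β = 0.134
Converged at β = 0.134.
Compositions from xᵢ = zᵢ/(1+β(Kᵢ−1)), yᵢ = Kᵢxᵢ:
  1: x = 0.378, y = 0.697
  2: x = 0.082, y = 0.120
  3: x = 0.336, y = 0.126
  4: x = 0.204, y = 0.057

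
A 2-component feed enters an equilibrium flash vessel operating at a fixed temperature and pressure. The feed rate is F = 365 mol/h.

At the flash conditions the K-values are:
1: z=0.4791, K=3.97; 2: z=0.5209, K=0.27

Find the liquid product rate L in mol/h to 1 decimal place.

L = 189.5 mol/h

Material balance + equilibrium reduce to Σ zᵢ(Kᵢ−1)/(1+β(Kᵢ−1)) = 0.
Check two-phase: ΣzᵢKᵢ = 2.0427 > 1 and Σzᵢ/Kᵢ = 2.0499 > 1, so g(0) = 1.0427 > 0 and g(1) = -1.0499 < 0.
Iterate (Newton) starting at β = 0.5:
  β = 0.5000: g = -0.02622, g' = -1.3728 → β = 0.4809
Converged at β = 0.4809.
Then V = β·F = 0.4809·365 = 175.5 mol/h and L = F − V = 189.5 mol/h.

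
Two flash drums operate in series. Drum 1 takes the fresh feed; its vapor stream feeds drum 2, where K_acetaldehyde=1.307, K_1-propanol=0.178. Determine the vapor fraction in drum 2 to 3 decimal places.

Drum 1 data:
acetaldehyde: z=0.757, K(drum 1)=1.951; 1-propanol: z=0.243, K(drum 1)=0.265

V/F (drum 2) = 0.548

Drum 1:
Material balance + equilibrium reduce to Σ zᵢ(Kᵢ−1)/(1+ψ₁(Kᵢ−1)) = 0.
Check two-phase: ΣzᵢKᵢ = 1.541 > 1 and Σzᵢ/Kᵢ = 1.305 > 1, so g(0) = 0.541 > 0 and g(1) = -0.305 < 0.
Binary case is linear: z₁(K₁−1)(1+ψ₁(K₂−1)) + z₂(K₂−1)(1+ψ₁(K₁−1)) = 0
⇒ ψ₁ = [z₁(K₁−1)+z₂(K₂−1)] / [−(K₁−1)(K₂−1)] = 0.5413/0.6990 = 0.774
Drum-1 compositions:
  acetaldehyde: x = 0.436, y = 0.851
  1-propanol: x = 0.564, y = 0.149
Drum-2 feed = drum-1 vapor: z₂ = (0.8505, 0.1495).
Drum 2:
Newton iteration, ψ₂⁰ = 0.51:
  ψ₂ = 0.510: g = 0.0142, g' = -0.359 → ψ₂ = 0.550
  ψ₂ = 0.550: g = -0.0007, g' = -0.395 → ψ₂ = 0.548
Converged at ψ₂ = 0.548.
  acetaldehyde: x = 0.728, y = 0.952
  1-propanol: x = 0.272, y = 0.048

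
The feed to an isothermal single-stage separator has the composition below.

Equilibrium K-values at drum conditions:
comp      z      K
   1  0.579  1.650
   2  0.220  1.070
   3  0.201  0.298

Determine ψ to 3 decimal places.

ψ = 0.692

Iterate (Newton) starting at ψ = 0.5:
  ψ = 0.500: g = 0.0815, g' = -0.376 → ψ = 0.717
  ψ = 0.717: g = -0.0127, g' = -0.516 → ψ = 0.692
Converged at ψ = 0.692.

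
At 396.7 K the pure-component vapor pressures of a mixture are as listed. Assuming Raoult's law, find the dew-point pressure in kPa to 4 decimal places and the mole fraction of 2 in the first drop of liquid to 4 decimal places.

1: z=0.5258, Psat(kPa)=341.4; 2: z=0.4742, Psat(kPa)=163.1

At the dew point ψ → 1, so Σzᵢ/Kᵢ = 1 with Kᵢ = Pᵢˢᵃᵗ/P ⇒ 1/P = Σzᵢ/Pᵢˢᵃᵗ.
1/P = 0.5258/341.4 + 0.4742/163.1 = 0.0044475 ⇒ P = 224.8430 kPa
xᵢ = zᵢP/Pᵢˢᵃᵗ ⇒ x_2 = 0.4742·224.8430/163.1 = 0.6537

Pdew = 224.8430 kPa, x_2 = 0.6537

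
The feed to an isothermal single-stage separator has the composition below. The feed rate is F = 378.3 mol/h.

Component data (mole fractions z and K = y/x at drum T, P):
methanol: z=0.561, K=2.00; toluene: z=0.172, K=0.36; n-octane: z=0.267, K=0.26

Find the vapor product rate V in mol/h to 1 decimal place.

V = 136.3 mol/h

Rachford–Rice: g(V/F) = Σ zᵢ(Kᵢ−1)/(1+V/F(Kᵢ−1)) = 0.
Feasibility: ΣzᵢKᵢ = 1.253, Σzᵢ/Kᵢ = 1.785 — both > 1, two phases present.
Newton iteration, V/F⁰ = 0.5:
  V/F = 0.500: g = -0.1015, g' = -0.770 → V/F = 0.368
  V/F = 0.368: g = -0.0056, g' = -0.696 → V/F = 0.360
Converged at V/F = 0.360.
Then V = V/F·F = 0.3602·378.3 = 136.3 mol/h and L = F − V = 242.0 mol/h.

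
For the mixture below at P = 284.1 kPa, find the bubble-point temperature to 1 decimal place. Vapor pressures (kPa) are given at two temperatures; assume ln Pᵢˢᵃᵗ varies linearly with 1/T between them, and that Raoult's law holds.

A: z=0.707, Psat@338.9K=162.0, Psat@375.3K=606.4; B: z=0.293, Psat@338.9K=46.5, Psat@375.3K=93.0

Bubble-point temperature: ΣzᵢPᵢˢᵃᵗ(T) = P. Interpolate ln Pᵢˢᵃᵗ = aᵢ + bᵢ/T.
  T = 338.9 K: ΣzᵢPᵢˢᵃᵗ = 128.16 kPa
  T = 375.3 K: ΣzᵢPᵢˢᵃᵗ = 455.97 kPa
  T = 357.1 K: ΣzᵢPᵢˢᵃᵗ = 248.78 kPa
  T = 366.2 K: ΣzᵢPᵢˢᵃᵗ = 339.11 kPa
  T = 361.6 K: ΣzᵢPᵢˢᵃᵗ = 290.47 kPa
  T = 359.4 K: ΣzᵢPᵢˢᵃᵗ = 269.40 kPa
Interpolating between 359.4 K and 361.6 K gives T ≈ 360.9 K.

T = 360.9 K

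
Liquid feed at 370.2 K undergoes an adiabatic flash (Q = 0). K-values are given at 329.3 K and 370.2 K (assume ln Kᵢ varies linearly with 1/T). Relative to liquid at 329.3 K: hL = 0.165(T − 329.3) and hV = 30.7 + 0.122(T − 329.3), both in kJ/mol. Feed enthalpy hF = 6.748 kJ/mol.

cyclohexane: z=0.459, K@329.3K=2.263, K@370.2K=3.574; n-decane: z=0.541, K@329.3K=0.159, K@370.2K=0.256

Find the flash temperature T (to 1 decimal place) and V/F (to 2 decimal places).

T = 336.1 K, V/F = 0.18

Adiabatic flash: solve Rachford–Rice at each trial T, then check hF = ψ·hV(T) + (1−ψ)·hL(T).
  T = 329.3 K: K = (2.263, 0.159), RR gives ψ = 0.117, H_out = 3.605 kJ/mol
  T = 370.2 K: K = (3.574, 0.256), RR gives ψ = 0.407, H_out = 18.521 kJ/mol
  T = 349.8 K: K = (2.884, 0.205), RR gives ψ = 0.290, H_out = 12.028 kJ/mol
  T = 339.6 K: K = (2.565, 0.181), RR gives ψ = 0.215, H_out = 8.205 kJ/mol
  T = 334.5 K: K = (2.413, 0.170), RR gives ψ = 0.170, H_out = 6.046 kJ/mol
  T = 337.1 K: K = (2.490, 0.176), RR gives ψ = 0.194, H_out = 7.172 kJ/mol
  T = 335.8 K: K = (2.452, 0.173), RR gives ψ = 0.182, H_out = 6.616 kJ/mol
Linear interpolation between T = 335.8 (H_out = 6.616) and T = 337.1 (H_out = 7.172) on hF = 6.748 gives T ≈ 336.1 K, at which ψ = 0.18.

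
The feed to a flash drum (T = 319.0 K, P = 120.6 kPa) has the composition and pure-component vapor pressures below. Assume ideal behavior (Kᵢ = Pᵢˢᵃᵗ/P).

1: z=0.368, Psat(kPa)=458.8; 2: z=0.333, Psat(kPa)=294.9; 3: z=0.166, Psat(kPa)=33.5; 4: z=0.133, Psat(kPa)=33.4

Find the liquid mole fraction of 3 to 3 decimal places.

x_3 = 0.409

Raoult's law: Kᵢ = Pᵢˢᵃᵗ/P = Pᵢˢᵃᵗ/120.6.
  K_1 = 458.8/120.6 = 3.80431, K_2 = 294.9/120.6 = 2.44527, K_3 = 33.5/120.6 = 0.27778, K_4 = 33.4/120.6 = 0.27695
Material balance + equilibrium reduce to Σ zᵢ(Kᵢ−1)/(1+V/F(Kᵢ−1)) = 0.
Check two-phase: ΣzᵢKᵢ = 2.297 > 1 and Σzᵢ/Kᵢ = 1.311 > 1, so g(0) = 1.297 > 0 and g(1) = -0.311 < 0.
Iterate (Newton) starting at V/F = 0.5:
  V/F = 0.500: g = 0.3707, g' = -1.119 → V/F = 0.831
  V/F = 0.831: g = -0.0128, g' = -1.384 → V/F = 0.822
Converged at V/F = 0.822.
Compositions from xᵢ = zᵢ/(1+V/F(Kᵢ−1)), yᵢ = Kᵢxᵢ:
  1: x = 0.111, y = 0.424
  2: x = 0.152, y = 0.372
  3: x = 0.409, y = 0.113
  4: x = 0.328, y = 0.091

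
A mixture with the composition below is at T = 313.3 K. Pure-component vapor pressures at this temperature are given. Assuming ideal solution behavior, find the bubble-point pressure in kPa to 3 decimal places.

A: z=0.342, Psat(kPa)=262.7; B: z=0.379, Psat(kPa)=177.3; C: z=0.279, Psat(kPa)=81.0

At the bubble point ψ → 0, so ΣzᵢKᵢ = 1 with Kᵢ = Pᵢˢᵃᵗ/P ⇒ P = ΣzᵢPᵢˢᵃᵗ.
P = 0.342·262.7 + 0.379·177.3 + 0.279·81.0 = 179.639 kPa

Pbub = 179.639 kPa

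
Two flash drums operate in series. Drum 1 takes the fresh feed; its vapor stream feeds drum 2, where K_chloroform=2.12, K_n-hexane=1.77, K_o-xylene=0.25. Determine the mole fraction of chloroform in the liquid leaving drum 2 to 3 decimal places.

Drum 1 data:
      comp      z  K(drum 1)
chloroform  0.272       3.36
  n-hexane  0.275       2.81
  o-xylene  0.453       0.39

x_chloroform (drum 2) = 0.209

Drum 1:
Iterate (Newton) starting at ψ₁ = 0.5:
  ψ₁ = 0.500: g = 0.1581, g' = -0.916 → ψ₁ = 0.673
  ψ₁ = 0.673: g = 0.0039, g' = -0.894 → ψ₁ = 0.677
Converged at ψ₁ = 0.677.
Drum-1 compositions:
  chloroform: x = 0.105, y = 0.352
  n-hexane: x = 0.124, y = 0.347
  o-xylene: x = 0.772, y = 0.301
Drum-2 feed = drum-1 vapor: z₂ = (0.3518, 0.3472, 0.3010).
Drum 2:
Let ψ₂ = V/F and solve Σ zᵢ(Kᵢ−1)/(1+ψ₂(Kᵢ−1)) = 0.
Check two-phase: ΣzᵢKᵢ = 1.436 > 1 and Σzᵢ/Kᵢ = 1.566 > 1, so g(0) = 0.436 > 0 and g(1) = -0.566 < 0.
Iterate (Newton) starting at ψ₂ = 0.43:
  ψ₂ = 0.430: g = 0.1336, g' = -0.686 → ψ₂ = 0.625
  ψ₂ = 0.625: g = -0.0124, g' = -0.846 → ψ₂ = 0.610
Converged at ψ₂ = 0.610.
  chloroform: x = 0.209, y = 0.443
  n-hexane: x = 0.236, y = 0.418
  o-xylene: x = 0.555, y = 0.139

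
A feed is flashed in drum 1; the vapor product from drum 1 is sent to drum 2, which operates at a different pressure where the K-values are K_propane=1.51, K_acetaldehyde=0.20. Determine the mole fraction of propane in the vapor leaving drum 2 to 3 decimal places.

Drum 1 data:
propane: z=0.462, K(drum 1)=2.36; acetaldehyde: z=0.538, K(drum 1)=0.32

Drum 1:
Let ψ₁ = V/F and solve Σ zᵢ(Kᵢ−1)/(1+ψ₁(Kᵢ−1)) = 0.
g(0) = ΣzᵢKᵢ − 1 = 0.262 and g(1) = 1 − Σzᵢ/Kᵢ = -0.877, so a root lies in (0, 1).
Binary case is linear: z₁(K₁−1)(1+ψ₁(K₂−1)) + z₂(K₂−1)(1+ψ₁(K₁−1)) = 0
⇒ ψ₁ = [z₁(K₁−1)+z₂(K₂−1)] / [−(K₁−1)(K₂−1)] = 0.2625/0.9248 = 0.284
Drum-1 compositions:
  propane: x = 0.333, y = 0.787
  acetaldehyde: x = 0.667, y = 0.213
Drum-2 feed = drum-1 vapor: z₂ = (0.7867, 0.2133).
Drum 2:
Material balance + equilibrium reduce to Σ zᵢ(Kᵢ−1)/(1+ψ₂(Kᵢ−1)) = 0.
Check two-phase: ΣzᵢKᵢ = 1.231 > 1 and Σzᵢ/Kᵢ = 1.588 > 1, so g(0) = 0.231 > 0 and g(1) = -0.588 < 0.
Newton iteration, ψ₂⁰ = 0.5:
  ψ₂ = 0.500: g = 0.0352, g' = -0.509 → ψ₂ = 0.569
  ψ₂ = 0.569: g = -0.0024, g' = -0.583 → ψ₂ = 0.565
Converged at ψ₂ = 0.565.
  propane: x = 0.611, y = 0.922
  acetaldehyde: x = 0.389, y = 0.078

y_propane (drum 2) = 0.922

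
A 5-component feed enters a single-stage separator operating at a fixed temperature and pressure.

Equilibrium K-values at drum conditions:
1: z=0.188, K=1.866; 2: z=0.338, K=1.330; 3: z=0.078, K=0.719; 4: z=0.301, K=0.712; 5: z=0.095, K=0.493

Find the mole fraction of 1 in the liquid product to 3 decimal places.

x_1 = 0.124

Newton iteration, β⁰ = 0.62:
  β = 0.620: g = -0.0038, g' = -0.183 → β = 0.599
Converged at β = 0.599.
Compositions from xᵢ = zᵢ/(1+β(Kᵢ−1)), yᵢ = Kᵢxᵢ:
  1: x = 0.124, y = 0.231
  2: x = 0.282, y = 0.375
  3: x = 0.094, y = 0.067
  4: x = 0.364, y = 0.259
  5: x = 0.136, y = 0.067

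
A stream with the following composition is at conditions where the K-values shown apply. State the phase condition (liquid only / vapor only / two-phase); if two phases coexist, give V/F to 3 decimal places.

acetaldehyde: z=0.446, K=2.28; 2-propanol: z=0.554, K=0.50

ΣzᵢKᵢ = 1.294; Σzᵢ/Kᵢ = 1.304.
Both exceed 1, so a two-phase solution exists.
Material balance + equilibrium reduce to Σ zᵢ(Kᵢ−1)/(1+ψ(Kᵢ−1)) = 0.
Newton iteration, ψ⁰ = 0.5:
  ψ = 0.500: g = -0.0212, g' = -0.518 → ψ = 0.459
Converged at ψ = 0.459.

two-phase, V/F = 0.459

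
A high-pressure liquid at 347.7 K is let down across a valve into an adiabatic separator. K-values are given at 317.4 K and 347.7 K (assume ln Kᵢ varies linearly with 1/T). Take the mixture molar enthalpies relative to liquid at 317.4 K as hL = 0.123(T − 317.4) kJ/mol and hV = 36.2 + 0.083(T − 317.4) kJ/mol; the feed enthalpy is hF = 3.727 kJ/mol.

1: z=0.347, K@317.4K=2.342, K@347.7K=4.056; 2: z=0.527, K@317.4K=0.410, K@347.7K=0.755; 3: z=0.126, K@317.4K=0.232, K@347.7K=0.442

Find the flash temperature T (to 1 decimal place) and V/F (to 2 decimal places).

Adiabatic flash: solve Rachford–Rice at each trial T, then check hF = ψ·hV(T) + (1−ψ)·hL(T).
  T = 317.4 K: K = (2.342, 0.410, 0.232), RR gives ψ = 0.069, H_out = 2.493 kJ/mol
  T = 347.7 K: K = (4.056, 0.755, 0.442), RR gives ψ = 0.845, H_out = 33.304 kJ/mol
  T = 332.5 K: K = (3.118, 0.564, 0.325), RR gives ψ = 0.404, H_out = 16.229 kJ/mol
  T = 324.9 K: K = (2.709, 0.482, 0.275), RR gives ψ = 0.238, H_out = 9.456 kJ/mol
  T = 321.1 K: K = (2.518, 0.444, 0.253), RR gives ψ = 0.155, H_out = 6.028 kJ/mol
  T = 319.2 K: K = (2.427, 0.427, 0.242), RR gives ψ = 0.111, H_out = 4.246 kJ/mol
Linear interpolation between T = 317.4 (H_out = 2.493) and T = 319.2 (H_out = 4.246) on hF = 3.727 gives T ≈ 318.7 K, at which ψ = 0.10.

T = 318.7 K, V/F = 0.10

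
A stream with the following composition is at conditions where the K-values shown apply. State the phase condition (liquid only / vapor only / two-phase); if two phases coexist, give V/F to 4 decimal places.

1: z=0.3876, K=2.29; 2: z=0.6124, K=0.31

two-phase, V/F = 0.0870

ΣzᵢKᵢ = 1.0774; Σzᵢ/Kᵢ = 2.1447.
Both exceed 1, so a two-phase solution exists.
Rachford–Rice: g(ψ) = Σ zᵢ(Kᵢ−1)/(1+ψ(Kᵢ−1)) = 0.
Binary case is linear: z₁(K₁−1)(1+ψ(K₂−1)) + z₂(K₂−1)(1+ψ(K₁−1)) = 0
⇒ ψ = [z₁(K₁−1)+z₂(K₂−1)] / [−(K₁−1)(K₂−1)] = 0.07745/0.89010 = 0.0870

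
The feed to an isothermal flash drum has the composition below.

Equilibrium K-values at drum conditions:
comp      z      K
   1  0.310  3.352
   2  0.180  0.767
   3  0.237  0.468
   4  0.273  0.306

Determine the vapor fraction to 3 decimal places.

ψ = 0.292

Material balance + equilibrium reduce to Σ zᵢ(Kᵢ−1)/(1+ψ(Kᵢ−1)) = 0.
Feasibility: ΣzᵢKᵢ = 1.372, Σzᵢ/Kᵢ = 1.726 — both > 1, two phases present.
Newton–Raphson from ψ = 0.5:
  ψ = 0.500: g = -0.1743, g' = -0.808 → ψ = 0.284
  ψ = 0.284: g = 0.0076, g' = -0.924 → ψ = 0.292
Converged at ψ = 0.292.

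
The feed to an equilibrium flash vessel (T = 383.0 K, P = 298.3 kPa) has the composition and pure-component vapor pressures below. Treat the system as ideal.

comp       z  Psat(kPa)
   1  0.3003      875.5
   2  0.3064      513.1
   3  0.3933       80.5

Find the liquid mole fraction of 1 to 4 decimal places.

Raoult's law: Kᵢ = Pᵢˢᵃᵗ/P = Pᵢˢᵃᵗ/298.3.
  K_1 = 875.5/298.3 = 2.934965, K_2 = 513.1/298.3 = 1.720080, K_3 = 80.5/298.3 = 0.269863
Newton–Raphson from V/F = 0.5:
  V/F = 0.5000: g = 0.00529, g' = -0.8964 → V/F = 0.5059
Converged at V/F = 0.5059.
Compositions from xᵢ = zᵢ/(1+V/F(Kᵢ−1)), yᵢ = Kᵢxᵢ:
  1: x = 0.1518, y = 0.4454
  2: x = 0.2246, y = 0.3863
  3: x = 0.6237, y = 0.1683

x_1 = 0.1518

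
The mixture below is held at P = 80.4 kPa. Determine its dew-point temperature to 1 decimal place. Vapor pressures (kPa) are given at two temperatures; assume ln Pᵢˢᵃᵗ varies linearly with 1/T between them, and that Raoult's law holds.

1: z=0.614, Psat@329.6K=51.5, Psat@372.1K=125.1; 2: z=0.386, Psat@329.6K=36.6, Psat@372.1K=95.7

Dew-point temperature: Σzᵢ·P/Pᵢˢᵃᵗ(T) = 1. Interpolate ln Pᵢˢᵃᵗ = aᵢ + bᵢ/T.
  T = 329.6 K: ΣzᵢP/Pᵢˢᵃᵗ = 1.8065
  T = 372.1 K: ΣzᵢP/Pᵢˢᵃᵗ = 0.7189
  T = 350.9 K: ΣzᵢP/Pᵢˢᵃᵗ = 1.1069
  T = 361.5 K: ΣzᵢP/Pᵢˢᵃᵗ = 0.8864
  T = 356.2 K: ΣzᵢP/Pᵢˢᵃᵗ = 0.9889
  T = 353.5 K: ΣzᵢP/Pᵢˢᵃᵗ = 1.0469
Interpolating between 353.5 K and 356.2 K gives T ≈ 355.7 K.

T = 355.7 K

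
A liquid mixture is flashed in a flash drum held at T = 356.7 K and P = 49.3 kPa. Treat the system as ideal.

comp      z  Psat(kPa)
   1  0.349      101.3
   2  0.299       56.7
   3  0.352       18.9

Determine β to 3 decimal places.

β = 0.430

Raoult's law: Kᵢ = Pᵢˢᵃᵗ/P = Pᵢˢᵃᵗ/49.3.
  K_1 = 101.3/49.3 = 2.05477, K_2 = 56.7/49.3 = 1.15010, K_3 = 18.9/49.3 = 0.38337
Material balance + equilibrium reduce to Σ zᵢ(Kᵢ−1)/(1+β(Kᵢ−1)) = 0.
Check two-phase: ΣzᵢKᵢ = 1.196 > 1 and Σzᵢ/Kᵢ = 1.348 > 1, so g(0) = 0.196 > 0 and g(1) = -0.348 < 0.
Newton–Raphson from β = 0.5:
  β = 0.500: g = -0.0310, g' = -0.452 → β = 0.431
  β = 0.431: g = -0.0005, g' = -0.438 → β = 0.430
Converged at β = 0.430.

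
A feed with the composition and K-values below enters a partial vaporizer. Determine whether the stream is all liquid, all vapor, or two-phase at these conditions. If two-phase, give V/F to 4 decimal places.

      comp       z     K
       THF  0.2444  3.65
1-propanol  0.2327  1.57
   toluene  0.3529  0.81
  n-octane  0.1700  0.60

all vapor

ΣzᵢKᵢ = 1.6452; Σzᵢ/Kᵢ = 0.9342.
Since Σzᵢ/Kᵢ < 1 the mixture is above its dew point — single vapor phase.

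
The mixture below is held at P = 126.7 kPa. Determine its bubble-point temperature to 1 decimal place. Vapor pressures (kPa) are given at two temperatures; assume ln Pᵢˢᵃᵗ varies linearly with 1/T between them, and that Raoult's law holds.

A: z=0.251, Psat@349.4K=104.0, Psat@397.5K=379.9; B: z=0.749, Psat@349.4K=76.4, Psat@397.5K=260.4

T = 364.2 K

Bubble-point temperature: ΣzᵢPᵢˢᵃᵗ(T) = P. Interpolate ln Pᵢˢᵃᵗ = aᵢ + bᵢ/T.
  T = 349.4 K: ΣzᵢPᵢˢᵃᵗ = 83.33 kPa
  T = 397.5 K: ΣzᵢPᵢˢᵃᵗ = 290.39 kPa
  T = 373.4 K: ΣzᵢPᵢˢᵃᵗ = 161.71 kPa
  T = 361.4 K: ΣzᵢPᵢˢᵃᵗ = 117.36 kPa
  T = 367.4 K: ΣzᵢPᵢˢᵃᵗ = 138.12 kPa
  T = 364.4 K: ΣzᵢPᵢˢᵃᵗ = 127.40 kPa
  T = 362.9 K: ΣzᵢPᵢˢᵃᵗ = 122.30 kPa
Interpolating between 362.9 K and 364.4 K gives T ≈ 364.2 K.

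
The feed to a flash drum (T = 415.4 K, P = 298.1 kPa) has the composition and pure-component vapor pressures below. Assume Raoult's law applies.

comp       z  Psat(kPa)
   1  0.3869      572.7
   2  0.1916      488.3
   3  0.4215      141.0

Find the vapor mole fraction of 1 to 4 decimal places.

y_1 = 0.4834

Raoult's law: Kᵢ = Pᵢˢᵃᵗ/P = Pᵢˢᵃᵗ/298.1.
  K_1 = 572.7/298.1 = 1.921167, K_2 = 488.3/298.1 = 1.638041, K_3 = 141.0/298.1 = 0.472996
Let β = V/F and solve Σ zᵢ(Kᵢ−1)/(1+β(Kᵢ−1)) = 0.
g(0) = ΣzᵢKᵢ − 1 = 0.2565 and g(1) = 1 − Σzᵢ/Kᵢ = -0.2095, so a root lies in (0, 1).
Iterate (Newton) starting at β = 0.5:
  β = 0.5000: g = 0.03509, g' = -0.4145 → β = 0.5846
  β = 0.5846: g = -0.00037, g' = -0.4246 → β = 0.5838
Converged at β = 0.5838.
Compositions from xᵢ = zᵢ/(1+β(Kᵢ−1)), yᵢ = Kᵢxᵢ:
  1: x = 0.2516, y = 0.4834
  2: x = 0.1396, y = 0.2287
  3: x = 0.6088, y = 0.2880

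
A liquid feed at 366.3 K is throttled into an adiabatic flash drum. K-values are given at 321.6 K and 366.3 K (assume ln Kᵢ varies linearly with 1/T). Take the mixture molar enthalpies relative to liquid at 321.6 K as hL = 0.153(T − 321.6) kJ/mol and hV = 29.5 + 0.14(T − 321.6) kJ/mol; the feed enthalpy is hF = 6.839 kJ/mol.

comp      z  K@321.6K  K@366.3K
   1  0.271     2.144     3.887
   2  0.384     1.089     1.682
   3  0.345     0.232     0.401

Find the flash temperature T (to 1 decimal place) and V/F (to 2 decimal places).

T = 324.6 K, V/F = 0.22

Adiabatic flash: solve Rachford–Rice at each trial T, then check hF = ψ·hV(T) + (1−ψ)·hL(T).
  T = 321.6 K: K = (2.144, 1.089, 0.232), RR gives ψ = 0.148, H_out = 4.362 kJ/mol
  T = 366.3 K: K = (3.887, 1.682, 0.401), RR gives ψ = 0.812, H_out = 30.327 kJ/mol
  T = 344.0 K: K = (2.945, 1.373, 0.311), RR gives ψ = 0.536, H_out = 19.098 kJ/mol
  T = 332.8 K: K = (2.526, 1.228, 0.270), RR gives ψ = 0.370, H_out = 12.566 kJ/mol
  T = 327.2 K: K = (2.331, 1.157, 0.251), RR gives ψ = 0.268, H_out = 8.756 kJ/mol
  T = 324.4 K: K = (2.236, 1.123, 0.241), RR gives ψ = 0.211, H_out = 6.646 kJ/mol
  T = 325.8 K: K = (2.283, 1.140, 0.246), RR gives ψ = 0.240, H_out = 7.721 kJ/mol
  T = 325.1 K: K = (2.260, 1.132, 0.243), RR gives ψ = 0.226, H_out = 7.189 kJ/mol
Linear interpolation between T = 324.4 (H_out = 6.646) and T = 325.1 (H_out = 7.189) on hF = 6.839 gives T ≈ 324.6 K, at which ψ = 0.22.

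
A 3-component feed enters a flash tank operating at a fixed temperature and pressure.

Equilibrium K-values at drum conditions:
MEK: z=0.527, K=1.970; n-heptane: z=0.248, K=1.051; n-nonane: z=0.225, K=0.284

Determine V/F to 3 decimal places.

V/F = 0.690

Rachford–Rice: g(V/F) = Σ zᵢ(Kᵢ−1)/(1+V/F(Kᵢ−1)) = 0.
g(0) = ΣzᵢKᵢ − 1 = 0.363 and g(1) = 1 − Σzᵢ/Kᵢ = -0.296, so a root lies in (0, 1).
Iterate (Newton) starting at V/F = 0.5:
  V/F = 0.500: g = 0.1056, g' = -0.505 → V/F = 0.709
  V/F = 0.709: g = -0.0121, g' = -0.651 → V/F = 0.690
Converged at V/F = 0.690.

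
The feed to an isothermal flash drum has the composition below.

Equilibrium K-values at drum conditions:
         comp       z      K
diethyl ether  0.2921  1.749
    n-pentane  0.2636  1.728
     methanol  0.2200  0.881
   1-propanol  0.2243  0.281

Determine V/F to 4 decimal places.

V/F = 0.5441

Material balance + equilibrium reduce to Σ zᵢ(Kᵢ−1)/(1+V/F(Kᵢ−1)) = 0.
g(0) = ΣzᵢKᵢ − 1 = 0.2232 and g(1) = 1 − Σzᵢ/Kᵢ = -0.3675, so a root lies in (0, 1).
Iterate (Newton) starting at V/F = 0.48:
  V/F = 0.4800: g = 0.02911, g' = -0.4393 → V/F = 0.5463
  V/F = 0.5463: g = -0.00103, g' = -0.4721 → V/F = 0.5441
Converged at V/F = 0.5441.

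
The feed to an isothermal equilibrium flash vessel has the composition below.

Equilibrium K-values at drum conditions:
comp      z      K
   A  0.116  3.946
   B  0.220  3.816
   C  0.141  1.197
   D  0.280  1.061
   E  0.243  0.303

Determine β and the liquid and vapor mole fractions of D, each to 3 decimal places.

β = 0.739, x_D = 0.268, y_D = 0.284

Let β = V/F and solve Σ zᵢ(Kᵢ−1)/(1+β(Kᵢ−1)) = 0.
g(0) = ΣzᵢKᵢ − 1 = 0.837 and g(1) = 1 − Σzᵢ/Kᵢ = -0.271, so a root lies in (0, 1).
Newton iteration, β⁰ = 0.5:
  β = 0.500: g = 0.1774, g' = -0.749 → β = 0.737
  β = 0.737: g = 0.0017, g' = -0.789 → β = 0.739
Converged at β = 0.739.
Compositions from xᵢ = zᵢ/(1+β(Kᵢ−1)), yᵢ = Kᵢxᵢ:
  A: x = 0.037, y = 0.144
  B: x = 0.071, y = 0.272
  C: x = 0.123, y = 0.147
  D: x = 0.268, y = 0.284
  E: x = 0.501, y = 0.152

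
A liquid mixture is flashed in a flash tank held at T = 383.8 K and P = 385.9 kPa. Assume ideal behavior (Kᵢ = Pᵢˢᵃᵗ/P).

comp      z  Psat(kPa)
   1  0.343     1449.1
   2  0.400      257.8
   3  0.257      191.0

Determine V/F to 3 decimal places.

V/F = 0.607

Raoult's law: Kᵢ = Pᵢˢᵃᵗ/P = Pᵢˢᵃᵗ/385.9.
  K_1 = 1449.1/385.9 = 3.75512, K_2 = 257.8/385.9 = 0.66805, K_3 = 191.0/385.9 = 0.49495
Iterate (Newton) starting at V/F = 0.5:
  V/F = 0.500: g = 0.0646, g' = -0.641 → V/F = 0.601
  V/F = 0.601: g = 0.0037, g' = -0.573 → V/F = 0.607
Converged at V/F = 0.607.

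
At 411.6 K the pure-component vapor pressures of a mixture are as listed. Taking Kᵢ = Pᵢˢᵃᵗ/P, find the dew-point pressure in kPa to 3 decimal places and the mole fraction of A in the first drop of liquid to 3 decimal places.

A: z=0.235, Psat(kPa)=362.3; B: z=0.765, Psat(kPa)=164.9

At the dew point ψ → 1, so Σzᵢ/Kᵢ = 1 with Kᵢ = Pᵢˢᵃᵗ/P ⇒ 1/P = Σzᵢ/Pᵢˢᵃᵗ.
1/P = 0.235/362.3 + 0.765/164.9 = 0.005288 ⇒ P = 189.114 kPa
xᵢ = zᵢP/Pᵢˢᵃᵗ ⇒ x_A = 0.235·189.114/362.3 = 0.123

Pdew = 189.114 kPa, x_A = 0.123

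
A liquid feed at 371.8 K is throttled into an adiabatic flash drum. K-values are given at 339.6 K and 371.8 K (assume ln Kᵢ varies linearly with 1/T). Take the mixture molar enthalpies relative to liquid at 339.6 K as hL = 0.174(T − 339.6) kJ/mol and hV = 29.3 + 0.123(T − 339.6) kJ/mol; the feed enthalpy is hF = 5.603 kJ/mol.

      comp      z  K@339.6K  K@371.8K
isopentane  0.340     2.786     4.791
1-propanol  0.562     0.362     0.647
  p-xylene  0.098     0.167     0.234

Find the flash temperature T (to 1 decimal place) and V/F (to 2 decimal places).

T = 342.1 K, V/F = 0.18

Adiabatic flash: solve Rachford–Rice at each trial T, then check hF = ψ·hV(T) + (1−ψ)·hL(T).
  T = 339.6 K: K = (2.786, 0.362, 0.167), RR gives ψ = 0.140, H_out = 4.092 kJ/mol
  T = 371.8 K: K = (4.791, 0.647, 0.234), RR gives ψ = 0.604, H_out = 22.306 kJ/mol
  T = 355.7 K: K = (3.699, 0.490, 0.199), RR gives ψ = 0.364, H_out = 13.180 kJ/mol
  T = 347.6 K: K = (3.218, 0.422, 0.183), RR gives ψ = 0.255, H_out = 8.753 kJ/mol
  T = 343.6 K: K = (2.997, 0.391, 0.175), RR gives ψ = 0.199, H_out = 6.483 kJ/mol
  T = 341.6 K: K = (2.890, 0.376, 0.171), RR gives ψ = 0.170, H_out = 5.306 kJ/mol
Linear interpolation between T = 341.6 (H_out = 5.306) and T = 343.6 (H_out = 6.483) on hF = 5.603 gives T ≈ 342.1 K, at which ψ = 0.18.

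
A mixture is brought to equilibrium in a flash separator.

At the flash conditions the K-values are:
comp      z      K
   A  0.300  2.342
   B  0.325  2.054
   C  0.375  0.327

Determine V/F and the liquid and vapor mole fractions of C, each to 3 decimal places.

Rachford–Rice: g(V/F) = Σ zᵢ(Kᵢ−1)/(1+V/F(Kᵢ−1)) = 0.
Feasibility: ΣzᵢKᵢ = 1.493, Σzᵢ/Kᵢ = 1.433 — both > 1, two phases present.
Iterate (Newton) starting at V/F = 0.57:
  V/F = 0.570: g = 0.0327, g' = -0.761 → V/F = 0.613
  V/F = 0.613: g = -0.0005, g' = -0.788 → V/F = 0.612
Converged at V/F = 0.612.
Compositions from xᵢ = zᵢ/(1+V/F(Kᵢ−1)), yᵢ = Kᵢxᵢ:
  A: x = 0.165, y = 0.386
  B: x = 0.198, y = 0.406
  C: x = 0.638, y = 0.209

V/F = 0.612, x_C = 0.638, y_C = 0.209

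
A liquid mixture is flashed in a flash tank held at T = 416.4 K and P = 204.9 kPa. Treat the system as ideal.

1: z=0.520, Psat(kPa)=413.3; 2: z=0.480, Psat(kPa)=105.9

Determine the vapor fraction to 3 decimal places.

ψ = 0.604

Raoult's law: Kᵢ = Pᵢˢᵃᵗ/P = Pᵢˢᵃᵗ/204.9.
  K_1 = 413.3/204.9 = 2.01708, K_2 = 105.9/204.9 = 0.51684
Material balance + equilibrium reduce to Σ zᵢ(Kᵢ−1)/(1+ψ(Kᵢ−1)) = 0.
g(0) = ΣzᵢKᵢ − 1 = 0.297 and g(1) = 1 − Σzᵢ/Kᵢ = -0.187, so a root lies in (0, 1).
Binary case is linear: z₁(K₁−1)(1+ψ(K₂−1)) + z₂(K₂−1)(1+ψ(K₁−1)) = 0
⇒ ψ = [z₁(K₁−1)+z₂(K₂−1)] / [−(K₁−1)(K₂−1)] = 0.2970/0.4914 = 0.604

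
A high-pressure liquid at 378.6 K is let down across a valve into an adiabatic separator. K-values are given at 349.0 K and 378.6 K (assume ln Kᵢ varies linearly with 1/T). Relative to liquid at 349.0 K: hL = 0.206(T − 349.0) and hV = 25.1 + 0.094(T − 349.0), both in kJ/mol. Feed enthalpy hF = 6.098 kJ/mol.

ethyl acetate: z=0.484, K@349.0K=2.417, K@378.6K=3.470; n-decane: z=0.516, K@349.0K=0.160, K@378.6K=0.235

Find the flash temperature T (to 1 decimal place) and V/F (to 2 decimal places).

T = 350.9 K, V/F = 0.23

Adiabatic flash: solve Rachford–Rice at each trial T, then check hF = ψ·hV(T) + (1−ψ)·hL(T).
  T = 349.0 K: K = (2.417, 0.160), RR gives ψ = 0.212, H_out = 5.322 kJ/mol
  T = 378.6 K: K = (3.470, 0.235), RR gives ψ = 0.424, H_out = 15.329 kJ/mol
  T = 363.8 K: K = (2.917, 0.195), RR gives ψ = 0.332, H_out = 10.842 kJ/mol
  T = 356.4 K: K = (2.661, 0.177), RR gives ψ = 0.278, H_out = 8.260 kJ/mol
  T = 352.7 K: K = (2.537, 0.168), RR gives ψ = 0.246, H_out = 6.844 kJ/mol
  T = 350.9 K: K = (2.478, 0.164), RR gives ψ = 0.230, H_out = 6.118 kJ/mol
Linear interpolation between T = 349.0 (H_out = 5.322) and T = 350.9 (H_out = 6.118) on hF = 6.098 gives T ≈ 350.9 K, at which ψ = 0.23.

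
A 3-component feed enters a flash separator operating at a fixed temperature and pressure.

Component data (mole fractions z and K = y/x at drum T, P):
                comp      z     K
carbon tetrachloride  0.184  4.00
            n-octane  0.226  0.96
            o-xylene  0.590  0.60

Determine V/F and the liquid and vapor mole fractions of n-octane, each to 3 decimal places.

Rachford–Rice: g(V/F) = Σ zᵢ(Kᵢ−1)/(1+V/F(Kᵢ−1)) = 0.
Check two-phase: ΣzᵢKᵢ = 1.307 > 1 and Σzᵢ/Kᵢ = 1.265 > 1, so g(0) = 0.307 > 0 and g(1) = -0.265 < 0.
Newton–Raphson from V/F = 0.5:
  V/F = 0.500: g = -0.0834, g' = -0.413 → V/F = 0.298
  V/F = 0.298: g = 0.0144, g' = -0.584 → V/F = 0.323
Converged at V/F = 0.323.
Compositions from xᵢ = zᵢ/(1+V/F(Kᵢ−1)), yᵢ = Kᵢxᵢ:
  carbon tetrachloride: x = 0.093, y = 0.374
  n-octane: x = 0.229, y = 0.220
  o-xylene: x = 0.678, y = 0.407

V/F = 0.323, x_n-octane = 0.229, y_n-octane = 0.220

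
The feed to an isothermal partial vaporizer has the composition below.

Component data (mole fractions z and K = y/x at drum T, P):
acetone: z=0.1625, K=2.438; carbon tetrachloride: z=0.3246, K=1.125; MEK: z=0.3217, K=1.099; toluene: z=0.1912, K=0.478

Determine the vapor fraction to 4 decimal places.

ψ = 0.8157

Newton–Raphson from ψ = 0.5:
  ψ = 0.5000: g = 0.06941, g' = -0.2165 → ψ = 0.8207
  ψ = 0.8207: g = -0.00117, g' = -0.2370 → ψ = 0.8157
Converged at ψ = 0.8157.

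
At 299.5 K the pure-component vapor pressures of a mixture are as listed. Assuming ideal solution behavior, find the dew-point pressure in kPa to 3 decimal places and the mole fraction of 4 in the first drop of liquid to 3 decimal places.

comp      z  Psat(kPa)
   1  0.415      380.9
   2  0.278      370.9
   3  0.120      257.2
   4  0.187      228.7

Pdew = 320.176 kPa, x_4 = 0.262

At the dew point ψ → 1, so Σzᵢ/Kᵢ = 1 with Kᵢ = Pᵢˢᵃᵗ/P ⇒ 1/P = Σzᵢ/Pᵢˢᵃᵗ.
1/P = 0.415/380.9 + 0.278/370.9 + 0.120/257.2 + 0.187/228.7 = 0.003123 ⇒ P = 320.176 kPa
xᵢ = zᵢP/Pᵢˢᵃᵗ ⇒ x_4 = 0.187·320.176/228.7 = 0.262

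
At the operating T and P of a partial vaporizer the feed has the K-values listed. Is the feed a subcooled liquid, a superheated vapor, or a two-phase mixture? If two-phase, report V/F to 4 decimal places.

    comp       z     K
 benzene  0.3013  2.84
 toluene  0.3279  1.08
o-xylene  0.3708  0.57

two-phase, V/F = 0.8179

ΣzᵢKᵢ = 1.4212; Σzᵢ/Kᵢ = 1.0602.
Both exceed 1, so a two-phase solution exists.
Material balance + equilibrium reduce to Σ zᵢ(Kᵢ−1)/(1+ψ(Kᵢ−1)) = 0.
Newton iteration, ψ⁰ = 0.5:
  ψ = 0.5000: g = 0.11086, g' = -0.3899 → ψ = 0.7843
  ψ = 0.7843: g = 0.01102, g' = -0.3289 → ψ = 0.8178
  ψ = 0.8178: g = 0.00002, g' = -0.3275 → ψ = 0.8179
Converged at ψ = 0.8179.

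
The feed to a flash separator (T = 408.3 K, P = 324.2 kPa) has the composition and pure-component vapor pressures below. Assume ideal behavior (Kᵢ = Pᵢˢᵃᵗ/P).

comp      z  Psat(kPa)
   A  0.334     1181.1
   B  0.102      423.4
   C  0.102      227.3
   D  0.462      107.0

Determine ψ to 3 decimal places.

ψ = 0.399

Raoult's law: Kᵢ = Pᵢˢᵃᵗ/P = Pᵢˢᵃᵗ/324.2.
  K_A = 1181.1/324.2 = 3.64312, K_B = 423.4/324.2 = 1.30598, K_C = 227.3/324.2 = 0.70111, K_D = 107.0/324.2 = 0.33004
Material balance + equilibrium reduce to Σ zᵢ(Kᵢ−1)/(1+ψ(Kᵢ−1)) = 0.
g(0) = ΣzᵢKᵢ − 1 = 0.574 and g(1) = 1 − Σzᵢ/Kᵢ = -0.715, so a root lies in (0, 1).
Newton iteration, ψ⁰ = 0.53:
  ψ = 0.530: g = -0.1216, g' = -0.923 → ψ = 0.398
  ψ = 0.398: g = 0.0011, g' = -0.959 → ψ = 0.399
Converged at ψ = 0.399.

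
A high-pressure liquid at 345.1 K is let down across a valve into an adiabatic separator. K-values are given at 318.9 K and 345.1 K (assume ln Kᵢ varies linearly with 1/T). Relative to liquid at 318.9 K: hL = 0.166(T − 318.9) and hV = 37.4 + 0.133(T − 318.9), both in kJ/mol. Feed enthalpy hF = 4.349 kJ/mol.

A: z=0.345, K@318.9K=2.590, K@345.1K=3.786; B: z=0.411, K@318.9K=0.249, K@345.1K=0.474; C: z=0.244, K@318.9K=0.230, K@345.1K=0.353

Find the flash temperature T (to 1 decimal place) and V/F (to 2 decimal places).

T = 323.0 K, V/F = 0.10

Adiabatic flash: solve Rachford–Rice at each trial T, then check hF = ψ·hV(T) + (1−ψ)·hL(T).
  T = 318.9 K: K = (2.590, 0.249, 0.230), RR gives ψ = 0.043, H_out = 1.614 kJ/mol
  T = 345.1 K: K = (3.786, 0.474, 0.353), RR gives ψ = 0.367, H_out = 17.769 kJ/mol
  T = 332.0 K: K = (3.155, 0.348, 0.287), RR gives ψ = 0.207, H_out = 9.837 kJ/mol
  T = 325.4 K: K = (2.862, 0.295, 0.257), RR gives ψ = 0.128, H_out = 5.840 kJ/mol
  T = 322.1 K: K = (2.722, 0.271, 0.243), RR gives ψ = 0.086, H_out = 3.746 kJ/mol
  T = 323.8 K: K = (2.794, 0.283, 0.251), RR gives ψ = 0.108, H_out = 4.836 kJ/mol
Linear interpolation between T = 322.1 (H_out = 3.746) and T = 323.8 (H_out = 4.836) on hF = 4.349 gives T ≈ 323.0 K, at which ψ = 0.10.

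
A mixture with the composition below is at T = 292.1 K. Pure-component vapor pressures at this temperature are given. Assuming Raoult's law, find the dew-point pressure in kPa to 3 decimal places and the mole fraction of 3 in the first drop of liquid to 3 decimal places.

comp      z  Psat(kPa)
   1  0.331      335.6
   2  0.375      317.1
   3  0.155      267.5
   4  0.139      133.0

Pdew = 263.613 kPa, x_3 = 0.153

At the dew point ψ → 1, so Σzᵢ/Kᵢ = 1 with Kᵢ = Pᵢˢᵃᵗ/P ⇒ 1/P = Σzᵢ/Pᵢˢᵃᵗ.
1/P = 0.331/335.6 + 0.375/317.1 + 0.155/267.5 + 0.139/133.0 = 0.003793 ⇒ P = 263.613 kPa
xᵢ = zᵢP/Pᵢˢᵃᵗ ⇒ x_3 = 0.155·263.613/267.5 = 0.153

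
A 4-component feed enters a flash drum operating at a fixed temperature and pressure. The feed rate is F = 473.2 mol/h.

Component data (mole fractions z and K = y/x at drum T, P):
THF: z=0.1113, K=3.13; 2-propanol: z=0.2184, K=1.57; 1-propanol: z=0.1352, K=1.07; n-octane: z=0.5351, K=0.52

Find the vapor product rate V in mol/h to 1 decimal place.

V = 98.0 mol/h

Let ψ = V/F and solve Σ zᵢ(Kᵢ−1)/(1+ψ(Kᵢ−1)) = 0.
g(0) = ΣzᵢKᵢ − 1 = 0.1142 and g(1) = 1 − Σzᵢ/Kᵢ = -0.3301, so a root lies in (0, 1).
Newton iteration, ψ⁰ = 0.39:
  ψ = 0.3900: g = -0.07545, g' = -0.3854 → ψ = 0.1942
  ψ = 0.1942: g = 0.00585, g' = -0.4608 → ψ = 0.2069
  ψ = 0.2069: g = 0.00005, g' = -0.4527 → ψ = 0.2070
Converged at ψ = 0.2070.
Then V = ψ·F = 0.2070·473.2 = 98.0 mol/h and L = F − V = 375.2 mol/h.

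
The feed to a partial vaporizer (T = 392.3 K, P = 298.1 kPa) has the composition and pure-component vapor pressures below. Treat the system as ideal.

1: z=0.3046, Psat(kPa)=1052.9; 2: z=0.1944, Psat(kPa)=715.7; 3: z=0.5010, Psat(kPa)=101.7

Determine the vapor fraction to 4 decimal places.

ψ = 0.5083

Raoult's law: Kᵢ = Pᵢˢᵃᵗ/P = Pᵢˢᵃᵗ/298.1.
  K_1 = 1052.9/298.1 = 3.532036, K_2 = 715.7/298.1 = 2.400872, K_3 = 101.7/298.1 = 0.341161
Rachford–Rice: g(ψ) = Σ zᵢ(Kᵢ−1)/(1+ψ(Kᵢ−1)) = 0.
Feasibility: ΣzᵢKᵢ = 1.7135, Σzᵢ/Kᵢ = 1.6357 — both > 1, two phases present.
Iterate (Newton) starting at ψ = 0.64:
  ψ = 0.6400: g = -0.13282, g' = -1.0406 → ψ = 0.5124
  ψ = 0.5124: g = -0.00402, g' = -0.9949 → ψ = 0.5083
Converged at ψ = 0.5083.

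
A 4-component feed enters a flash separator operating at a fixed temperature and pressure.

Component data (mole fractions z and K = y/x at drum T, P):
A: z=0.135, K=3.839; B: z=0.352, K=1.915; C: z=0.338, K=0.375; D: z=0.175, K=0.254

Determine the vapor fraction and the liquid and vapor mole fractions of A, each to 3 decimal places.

ψ = 0.337, x_A = 0.069, y_A = 0.265

Material balance + equilibrium reduce to Σ zᵢ(Kᵢ−1)/(1+ψ(Kᵢ−1)) = 0.
g(0) = ΣzᵢKᵢ − 1 = 0.364 and g(1) = 1 − Σzᵢ/Kᵢ = -0.809, so a root lies in (0, 1).
Iterate (Newton) starting at ψ = 0.5:
  ψ = 0.500: g = -0.1361, g' = -0.852 → ψ = 0.340
  ψ = 0.340: g = -0.0027, g' = -0.841 → ψ = 0.337
Converged at ψ = 0.337.
Compositions from xᵢ = zᵢ/(1+ψ(Kᵢ−1)), yᵢ = Kᵢxᵢ:
  A: x = 0.069, y = 0.265
  B: x = 0.269, y = 0.515
  C: x = 0.428, y = 0.161
  D: x = 0.234, y = 0.059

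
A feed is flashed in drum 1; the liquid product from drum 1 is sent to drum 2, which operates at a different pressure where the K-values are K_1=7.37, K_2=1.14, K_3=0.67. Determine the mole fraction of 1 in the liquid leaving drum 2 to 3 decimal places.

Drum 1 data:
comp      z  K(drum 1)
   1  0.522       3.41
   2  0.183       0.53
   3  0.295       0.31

Drum 1:
Let ψ₁ = V/F and solve Σ zᵢ(Kᵢ−1)/(1+ψ₁(Kᵢ−1)) = 0.
Check two-phase: ΣzᵢKᵢ = 1.968 > 1 and Σzᵢ/Kᵢ = 1.450 > 1, so g(0) = 0.968 > 0 and g(1) = -0.450 < 0.
Newton–Raphson from ψ₁ = 0.55:
  ψ₁ = 0.550: g = 0.0969, g' = -0.999 → ψ₁ = 0.647
Converged at ψ₁ = 0.647.
Drum-1 compositions:
  1: x = 0.204, y = 0.695
  2: x = 0.263, y = 0.139
  3: x = 0.533, y = 0.165
Drum-2 feed = drum-1 liquid: z₂ = (0.2039, 0.2630, 0.5331).
Drum 2:
Let ψ₂ = V/F and solve Σ zᵢ(Kᵢ−1)/(1+ψ₂(Kᵢ−1)) = 0.
Feasibility: ΣzᵢKᵢ = 2.160, Σzᵢ/Kᵢ = 1.054 — both > 1, two phases present.
Newton–Raphson from ψ₂ = 0.3:
  ψ₂ = 0.300: g = 0.2863, g' = -1.053 → ψ₂ = 0.572
  ψ₂ = 0.572: g = 0.0970, g' = -0.476 → ψ₂ = 0.776
  ψ₂ = 0.776: g = 0.0155, g' = -0.344 → ψ₂ = 0.821
  ψ₂ = 0.821: g = 0.0004, g' = -0.327 → ψ₂ = 0.822
Converged at ψ₂ = 0.822.
  1: x = 0.033, y = 0.241
  2: x = 0.236, y = 0.269
  3: x = 0.731, y = 0.490

x_1 (drum 2) = 0.033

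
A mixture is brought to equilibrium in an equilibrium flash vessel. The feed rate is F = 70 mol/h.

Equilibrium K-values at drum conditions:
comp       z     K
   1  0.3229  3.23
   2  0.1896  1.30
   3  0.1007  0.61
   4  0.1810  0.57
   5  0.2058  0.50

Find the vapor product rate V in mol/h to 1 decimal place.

Material balance + equilibrium reduce to Σ zᵢ(Kᵢ−1)/(1+ψ(Kᵢ−1)) = 0.
Feasibility: ΣzᵢKᵢ = 1.5569, Σzᵢ/Kᵢ = 1.1400 — both > 1, two phases present.
Newton–Raphson from ψ = 0.62:
  ψ = 0.6200: g = 0.04313, g' = -0.4919 → ψ = 0.7077
  ψ = 0.7077: g = 0.00086, g' = -0.4748 → ψ = 0.7095
Converged at ψ = 0.7095.
Then V = ψ·F = 0.7095·70 = 49.7 mol/h and L = F − V = 20.3 mol/h.

V = 49.7 mol/h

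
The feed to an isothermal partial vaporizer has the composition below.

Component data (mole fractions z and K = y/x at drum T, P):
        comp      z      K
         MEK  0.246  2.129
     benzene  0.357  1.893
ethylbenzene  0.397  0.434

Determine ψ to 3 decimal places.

Rachford–Rice: g(ψ) = Σ zᵢ(Kᵢ−1)/(1+ψ(Kᵢ−1)) = 0.
Feasibility: ΣzᵢKᵢ = 1.372, Σzᵢ/Kᵢ = 1.219 — both > 1, two phases present.
Newton–Raphson from ψ = 0.5:
  ψ = 0.500: g = 0.0845, g' = -0.512 → ψ = 0.665
  ψ = 0.665: g = -0.0018, g' = -0.541 → ψ = 0.662
Converged at ψ = 0.662.

ψ = 0.662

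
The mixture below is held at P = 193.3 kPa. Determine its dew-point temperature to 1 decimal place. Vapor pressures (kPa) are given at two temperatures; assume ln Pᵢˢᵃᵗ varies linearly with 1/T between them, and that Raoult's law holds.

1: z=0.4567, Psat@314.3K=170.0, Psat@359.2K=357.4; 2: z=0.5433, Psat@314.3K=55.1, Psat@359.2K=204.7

Dew-point temperature: Σzᵢ·P/Pᵢˢᵃᵗ(T) = 1. Interpolate ln Pᵢˢᵃᵗ = aᵢ + bᵢ/T.
  T = 314.3 K: ΣzᵢP/Pᵢˢᵃᵗ = 2.4253
  T = 359.2 K: ΣzᵢP/Pᵢˢᵃᵗ = 0.7600
  T = 336.8 K: ΣzᵢP/Pᵢˢᵃᵗ = 1.2943
  T = 348.0 K: ΣzᵢP/Pᵢˢᵃᵗ = 0.9816
  T = 342.4 K: ΣzᵢP/Pᵢˢᵃᵗ = 1.1240
  T = 345.2 K: ΣzᵢP/Pᵢˢᵃᵗ = 1.0497
Interpolating between 345.2 K and 348.0 K gives T ≈ 347.2 K.

T = 347.2 K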